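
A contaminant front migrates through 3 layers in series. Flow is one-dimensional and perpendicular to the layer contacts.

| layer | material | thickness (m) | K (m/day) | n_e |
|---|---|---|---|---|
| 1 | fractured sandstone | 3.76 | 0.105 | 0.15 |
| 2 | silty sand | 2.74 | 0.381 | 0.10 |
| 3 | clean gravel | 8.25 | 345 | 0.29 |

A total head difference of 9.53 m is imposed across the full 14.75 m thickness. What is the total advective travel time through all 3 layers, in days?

With flow normal to the layers, continuity requires the same specific discharge q through every layer.
Σ(b_i/K_i) = 3.76/0.105 + 2.74/0.381 + 8.25/345 = 43.03 d.
q = Δh / Σ(b_i/K_i) = 9.53 / 43.03 = 0.2215 m/day.
In each layer the seepage velocity is v_i = q/n_i, so the layer transit time is t_i = b_i·n_i / q:
  layer 1 (fractured sandstone): t_1 = 3.76 × 0.15 / 0.2215 = 2.546 d
  layer 2 (silty sand): t_2 = 2.74 × 0.10 / 0.2215 = 1.237 d
  layer 3 (clean gravel): t_3 = 8.25 × 0.29 / 0.2215 = 10.80 d
Total t = Σ t_i = 14.58 days.

14.6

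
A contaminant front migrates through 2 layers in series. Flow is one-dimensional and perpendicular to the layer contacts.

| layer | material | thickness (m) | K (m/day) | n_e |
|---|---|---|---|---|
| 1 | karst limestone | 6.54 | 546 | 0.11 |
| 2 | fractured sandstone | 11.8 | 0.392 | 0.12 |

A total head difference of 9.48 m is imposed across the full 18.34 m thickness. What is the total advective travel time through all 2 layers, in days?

With flow normal to the layers, continuity requires the same specific discharge q through every layer.
Σ(b_i/K_i) = 6.54/546 + 11.8/0.392 = 30.11 d.
q = Δh / Σ(b_i/K_i) = 9.48 / 30.11 = 0.3148 m/day.
In each layer the seepage velocity is v_i = q/n_i, so the layer transit time is t_i = b_i·n_i / q:
  layer 1 (karst limestone): t_1 = 6.54 × 0.11 / 0.3148 = 2.285 d
  layer 2 (fractured sandstone): t_2 = 11.8 × 0.12 / 0.3148 = 4.498 d
Total t = Σ t_i = 6.783 days.

6.78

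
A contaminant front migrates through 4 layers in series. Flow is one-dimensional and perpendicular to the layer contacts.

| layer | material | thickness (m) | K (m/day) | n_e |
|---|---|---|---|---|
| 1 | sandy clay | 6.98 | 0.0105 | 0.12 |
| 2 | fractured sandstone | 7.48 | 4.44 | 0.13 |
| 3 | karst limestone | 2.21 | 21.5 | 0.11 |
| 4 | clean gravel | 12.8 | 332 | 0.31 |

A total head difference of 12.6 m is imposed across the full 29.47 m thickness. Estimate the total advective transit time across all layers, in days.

319

With flow normal to the layers, continuity requires the same specific discharge q through every layer.
Σ(b_i/K_i) = 6.98/0.0105 + 7.48/4.44 + 2.21/21.5 + 12.8/332 = 666.6 d.
q = Δh / Σ(b_i/K_i) = 12.6 / 666.6 = 0.01890 m/day.
In each layer the seepage velocity is v_i = q/n_i, so the layer transit time is t_i = b_i·n_i / q:
  layer 1 (sandy clay): t_1 = 6.98 × 0.12 / 0.01890 = 44.31 d
  layer 2 (fractured sandstone): t_2 = 7.48 × 0.13 / 0.01890 = 51.44 d
  layer 3 (karst limestone): t_3 = 2.21 × 0.11 / 0.01890 = 12.86 d
  layer 4 (clean gravel): t_4 = 12.8 × 0.31 / 0.01890 = 209.9 d
Total t = Σ t_i = 318.5 days.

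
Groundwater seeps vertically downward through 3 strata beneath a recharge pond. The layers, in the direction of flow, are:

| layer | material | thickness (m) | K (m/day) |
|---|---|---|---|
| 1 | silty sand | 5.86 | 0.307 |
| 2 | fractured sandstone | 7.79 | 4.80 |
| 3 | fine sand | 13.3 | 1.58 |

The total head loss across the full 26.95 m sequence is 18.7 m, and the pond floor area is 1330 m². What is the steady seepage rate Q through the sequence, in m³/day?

854

Flow is perpendicular to layering, so the layers act in series and the equivalent K is the thickness-weighted harmonic mean.
Total thickness L = 5.86 + 7.79 + 13.3 = 26.95 m.
Σ(b_i/K_i) = 5.86/0.307 + 7.79/4.80 + 13.3/1.58 = 29.13 d.
K_eq = L / Σ(b_i/K_i) = 26.95 / 29.13 = 0.9252 m/day.
Q = K_eq · A · (Δh/L) = 0.9252 × 1330 × (18.7/26.95) = 853.8 m³/day.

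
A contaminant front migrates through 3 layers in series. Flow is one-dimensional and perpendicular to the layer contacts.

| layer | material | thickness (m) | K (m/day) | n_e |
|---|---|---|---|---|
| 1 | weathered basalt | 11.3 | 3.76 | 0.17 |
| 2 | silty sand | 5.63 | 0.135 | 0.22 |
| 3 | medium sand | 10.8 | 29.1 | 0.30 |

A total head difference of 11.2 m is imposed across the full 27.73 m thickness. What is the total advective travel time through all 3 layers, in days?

With flow normal to the layers, continuity requires the same specific discharge q through every layer.
Σ(b_i/K_i) = 11.3/3.76 + 5.63/0.135 + 10.8/29.1 = 45.08 d.
q = Δh / Σ(b_i/K_i) = 11.2 / 45.08 = 0.2484 m/day.
In each layer the seepage velocity is v_i = q/n_i, so the layer transit time is t_i = b_i·n_i / q:
  layer 1 (weathered basalt): t_1 = 11.3 × 0.17 / 0.2484 = 7.732 d
  layer 2 (silty sand): t_2 = 5.63 × 0.22 / 0.2484 = 4.985 d
  layer 3 (medium sand): t_3 = 10.8 × 0.30 / 0.2484 = 13.04 d
Total t = Σ t_i = 25.76 days.

25.8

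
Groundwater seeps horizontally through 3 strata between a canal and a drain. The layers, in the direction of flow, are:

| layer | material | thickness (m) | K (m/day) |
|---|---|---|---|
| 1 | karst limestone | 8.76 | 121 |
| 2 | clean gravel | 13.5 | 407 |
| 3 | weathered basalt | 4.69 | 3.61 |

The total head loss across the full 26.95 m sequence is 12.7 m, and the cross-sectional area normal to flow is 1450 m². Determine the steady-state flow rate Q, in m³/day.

13100

Flow is perpendicular to layering, so the layers act in series and the equivalent K is the thickness-weighted harmonic mean.
Total thickness L = 8.76 + 13.5 + 4.69 = 26.95 m.
Σ(b_i/K_i) = 8.76/121 + 13.5/407 + 4.69/3.61 = 1.405 d.
K_eq = L / Σ(b_i/K_i) = 26.95 / 1.405 = 19.19 m/day.
Q = K_eq · A · (Δh/L) = 19.19 × 1450 × (12.7/26.95) = 13109 m³/day.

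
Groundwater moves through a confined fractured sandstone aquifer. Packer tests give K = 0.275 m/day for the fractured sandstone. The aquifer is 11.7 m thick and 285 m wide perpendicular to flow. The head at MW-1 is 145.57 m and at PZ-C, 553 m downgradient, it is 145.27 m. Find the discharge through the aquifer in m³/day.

0.497

Cross-sectional area A = 285 × 11.7 = 3334 m².
Hydraulic gradient i = (145.57 − 145.27) / 553 = 0.3 / 553 = 0.0005425.
Darcy's law: Q = K · A · i = 0.2750 × 3334 × 0.0005425 = 0.4975 m³/day.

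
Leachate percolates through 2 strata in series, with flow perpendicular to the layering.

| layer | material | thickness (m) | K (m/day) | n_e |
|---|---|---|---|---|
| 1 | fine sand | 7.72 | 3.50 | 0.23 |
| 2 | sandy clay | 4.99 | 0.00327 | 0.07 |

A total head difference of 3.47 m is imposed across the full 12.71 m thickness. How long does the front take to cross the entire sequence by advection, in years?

2.56

With flow normal to the layers, continuity requires the same specific discharge q through every layer.
Σ(b_i/K_i) = 7.72/3.50 + 4.99/0.00327 = 1528 d.
q = Δh / Σ(b_i/K_i) = 3.47 / 1528 = 0.002271 m/day.
In each layer the seepage velocity is v_i = q/n_i, so the layer transit time is t_i = b_i·n_i / q:
  layer 1 (fine sand): t_1 = 7.72 × 0.23 / 0.002271 = 782.0 d
  layer 2 (sandy clay): t_2 = 4.99 × 0.07 / 0.002271 = 153.8 d
Total t = Σ t_i = 935.8 days = 2.562 years.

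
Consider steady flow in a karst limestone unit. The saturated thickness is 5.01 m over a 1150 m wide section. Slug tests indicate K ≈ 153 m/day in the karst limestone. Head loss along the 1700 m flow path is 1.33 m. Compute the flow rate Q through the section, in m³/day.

Cross-sectional area A = 1150 × 5.01 = 5762 m².
Hydraulic gradient i = Δh / L = 1.33 / 1700 = 0.0007824.
Darcy's law: Q = K · A · i = 153.0 × 5762 × 0.0007824 = 689.7 m³/day.

690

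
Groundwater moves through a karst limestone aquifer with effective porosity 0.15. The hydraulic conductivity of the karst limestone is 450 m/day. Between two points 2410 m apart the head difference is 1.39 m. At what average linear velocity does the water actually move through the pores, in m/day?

Hydraulic gradient i = Δh / L = 1.39 / 2410 = 0.0005768.
Darcy flux q = K · i = 450.0 × 0.0005768 = 0.2595 m/day.
Seepage velocity v = q / n_e = 0.2595 / 0.15 = 1.730 m/day.

1.73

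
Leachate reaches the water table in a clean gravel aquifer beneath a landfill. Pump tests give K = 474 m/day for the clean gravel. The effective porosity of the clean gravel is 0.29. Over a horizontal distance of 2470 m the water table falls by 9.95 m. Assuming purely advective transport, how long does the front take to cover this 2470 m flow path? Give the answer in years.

1.03

Hydraulic gradient i = Δh / L = 9.95 / 2470 = 0.004028.
Darcy flux q = K · i = 474.0 × 0.004028 = 1.909 m/day.
Seepage velocity v = q / n_e = 1.909 / 0.29 = 6.584 m/day.
Travel time t = L / v = 2470 / 6.584 = 375.1 days = 1.027 years.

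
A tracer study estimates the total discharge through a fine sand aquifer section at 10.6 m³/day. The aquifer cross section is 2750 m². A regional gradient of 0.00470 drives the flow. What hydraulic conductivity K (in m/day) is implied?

0.820

Hydraulic gradient i = 0.00470.
From Q = K·A·i, K = Q / (A·i) = 10.6 / (2750 × 0.004700) = 0.8201 m/day.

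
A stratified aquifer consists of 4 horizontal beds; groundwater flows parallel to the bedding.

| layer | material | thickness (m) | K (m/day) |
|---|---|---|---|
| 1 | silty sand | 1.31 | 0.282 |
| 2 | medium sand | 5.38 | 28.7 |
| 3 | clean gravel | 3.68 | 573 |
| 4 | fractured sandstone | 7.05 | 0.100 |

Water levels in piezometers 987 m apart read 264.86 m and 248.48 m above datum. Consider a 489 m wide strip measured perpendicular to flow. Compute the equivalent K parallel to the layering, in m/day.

130

Flow is parallel to layering, so each bed carries its own Darcy discharge and the transmissivities add.
Σ(K_i·b_i) = 0.282×1.31 + 28.7×5.38 + 573×3.68 + 0.100×7.05 = 2264 m²/day.
Total thickness b = 17.42 m, so K_eq = Σ(K_i·b_i)/b = 130.0 m/day.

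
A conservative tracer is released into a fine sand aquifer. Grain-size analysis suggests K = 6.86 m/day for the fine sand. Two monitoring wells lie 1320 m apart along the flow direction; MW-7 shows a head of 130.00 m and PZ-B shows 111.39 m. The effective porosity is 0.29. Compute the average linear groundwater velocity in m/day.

0.334

Hydraulic gradient i = (130.00 − 111.39) / 1320 = 18.61 / 1320 = 0.01410.
Darcy flux q = K · i = 6.860 × 0.01410 = 0.09672 m/day.
Seepage velocity v = q / n_e = 0.09672 / 0.29 = 0.3335 m/day.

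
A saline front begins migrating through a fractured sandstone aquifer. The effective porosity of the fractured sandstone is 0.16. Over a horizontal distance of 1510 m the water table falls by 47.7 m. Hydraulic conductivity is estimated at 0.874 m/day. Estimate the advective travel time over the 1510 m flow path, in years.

24.0

Hydraulic gradient i = Δh / L = 47.7 / 1510 = 0.03159.
Darcy flux q = K · i = 0.8740 × 0.03159 = 0.02761 m/day.
Seepage velocity v = q / n_e = 0.02761 / 0.16 = 0.1726 m/day.
Travel time t = L / v = 1510 / 0.1726 = 8751 days = 23.96 years.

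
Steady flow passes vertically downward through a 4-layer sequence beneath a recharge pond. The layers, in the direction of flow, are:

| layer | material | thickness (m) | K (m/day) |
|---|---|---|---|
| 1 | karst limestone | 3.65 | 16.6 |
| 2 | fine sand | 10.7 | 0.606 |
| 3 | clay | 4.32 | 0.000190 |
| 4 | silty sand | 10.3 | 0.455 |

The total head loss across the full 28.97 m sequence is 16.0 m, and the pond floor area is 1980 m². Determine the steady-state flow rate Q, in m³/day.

1.39

Flow is perpendicular to layering, so the layers act in series and the equivalent K is the thickness-weighted harmonic mean.
Total thickness L = 3.65 + 10.7 + 4.32 + 10.3 = 28.97 m.
Σ(b_i/K_i) = 3.65/16.6 + 10.7/0.606 + 4.32/0.000190 + 10.3/0.455 = 22777 d.
K_eq = L / Σ(b_i/K_i) = 28.97 / 22777 = 0.001272 m/day.
Q = K_eq · A · (Δh/L) = 0.001272 × 1980 × (16.0/28.97) = 1.391 m³/day.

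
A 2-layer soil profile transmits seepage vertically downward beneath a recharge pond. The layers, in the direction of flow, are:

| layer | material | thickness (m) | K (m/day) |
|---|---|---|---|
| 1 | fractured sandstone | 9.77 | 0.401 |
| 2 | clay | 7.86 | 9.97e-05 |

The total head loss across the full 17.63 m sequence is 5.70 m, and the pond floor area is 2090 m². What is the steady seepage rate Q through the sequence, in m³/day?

Flow is perpendicular to layering, so the layers act in series and the equivalent K is the thickness-weighted harmonic mean.
Total thickness L = 9.77 + 7.86 = 17.63 m.
Σ(b_i/K_i) = 9.77/0.401 + 7.86/9.97e-05 = 78861 d.
K_eq = L / Σ(b_i/K_i) = 17.63 / 78861 = 0.0002236 m/day.
Q = K_eq · A · (Δh/L) = 0.0002236 × 2090 × (5.70/17.63) = 0.1511 m³/day.

0.151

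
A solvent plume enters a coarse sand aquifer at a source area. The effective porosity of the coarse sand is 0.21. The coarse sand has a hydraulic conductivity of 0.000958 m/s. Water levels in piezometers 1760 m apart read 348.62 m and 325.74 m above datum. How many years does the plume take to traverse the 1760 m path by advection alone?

Convert K: 0.000958 m/s × 86400 = 82.77 m/day.
Hydraulic gradient i = (348.62 − 325.74) / 1760 = 22.88 / 1760 = 0.01300.
Darcy flux q = K · i = 82.77 × 0.01300 = 1.076 m/day.
Seepage velocity v = q / n_e = 1.076 / 0.21 = 5.124 m/day.
Travel time t = L / v = 1760 / 5.124 = 343.5 days = 0.9404 years.

0.940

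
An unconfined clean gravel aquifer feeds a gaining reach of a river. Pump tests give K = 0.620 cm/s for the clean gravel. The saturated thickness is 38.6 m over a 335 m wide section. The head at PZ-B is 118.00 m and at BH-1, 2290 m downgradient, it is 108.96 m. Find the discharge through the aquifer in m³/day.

27300

Convert K: 0.620 cm/s × 864 = 535.7 m/day.
Cross-sectional area A = 335 × 38.6 = 12931 m².
Hydraulic gradient i = (118.00 − 108.96) / 2290 = 9.04 / 2290 = 0.003948.
Darcy's law: Q = K · A · i = 535.7 × 12931 × 0.003948 = 27345 m³/day.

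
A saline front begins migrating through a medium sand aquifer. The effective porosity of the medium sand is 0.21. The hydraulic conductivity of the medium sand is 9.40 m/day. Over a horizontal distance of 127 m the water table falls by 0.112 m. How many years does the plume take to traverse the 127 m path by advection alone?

Hydraulic gradient i = Δh / L = 0.112 / 127 = 0.0008819.
Darcy flux q = K · i = 9.400 × 0.0008819 = 0.008290 m/day.
Seepage velocity v = q / n_e = 0.008290 / 0.21 = 0.03948 m/day.
Travel time t = L / v = 127 / 0.03948 = 3217 days = 8.808 years.

8.81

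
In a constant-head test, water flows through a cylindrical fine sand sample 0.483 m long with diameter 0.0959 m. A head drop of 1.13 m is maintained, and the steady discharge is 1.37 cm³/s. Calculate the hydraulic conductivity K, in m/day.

Cross-sectional area A = π·(d/2)² = π × (0.0959/2)² = 0.007223 m².
Convert discharge: 1.37 cm³/s = 1.370e-06 m³/s.
Darcy's law rearranged: K = Q·L / (A·Δh) = 1.370e-06 × 0.483 / (0.007223 × 1.13) = 8.107e-05 m/s = 7.004 m/day.

7.00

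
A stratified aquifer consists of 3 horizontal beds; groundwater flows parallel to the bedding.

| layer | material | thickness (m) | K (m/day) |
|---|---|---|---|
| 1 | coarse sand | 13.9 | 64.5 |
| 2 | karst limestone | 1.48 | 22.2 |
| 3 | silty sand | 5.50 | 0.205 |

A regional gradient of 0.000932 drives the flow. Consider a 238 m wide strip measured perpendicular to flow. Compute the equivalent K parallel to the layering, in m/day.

44.6

Flow is parallel to layering, so each bed carries its own Darcy discharge and the transmissivities add.
Σ(K_i·b_i) = 64.5×13.9 + 22.2×1.48 + 0.205×5.50 = 930.5 m²/day.
Total thickness b = 20.88 m, so K_eq = Σ(K_i·b_i)/b = 44.57 m/day.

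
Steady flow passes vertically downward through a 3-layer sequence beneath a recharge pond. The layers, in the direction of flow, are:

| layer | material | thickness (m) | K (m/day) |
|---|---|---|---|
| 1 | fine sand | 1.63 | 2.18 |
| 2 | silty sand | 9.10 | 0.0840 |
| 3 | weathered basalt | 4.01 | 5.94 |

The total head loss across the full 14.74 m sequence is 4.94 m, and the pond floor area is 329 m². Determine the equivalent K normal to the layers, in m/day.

Flow is perpendicular to layering, so the layers act in series and the equivalent K is the thickness-weighted harmonic mean.
Total thickness L = 1.63 + 9.10 + 4.01 = 14.74 m.
Σ(b_i/K_i) = 1.63/2.18 + 9.10/0.0840 + 4.01/5.94 = 109.8 d.
K_eq = L / Σ(b_i/K_i) = 14.74 / 109.8 = 0.1343 m/day.

0.134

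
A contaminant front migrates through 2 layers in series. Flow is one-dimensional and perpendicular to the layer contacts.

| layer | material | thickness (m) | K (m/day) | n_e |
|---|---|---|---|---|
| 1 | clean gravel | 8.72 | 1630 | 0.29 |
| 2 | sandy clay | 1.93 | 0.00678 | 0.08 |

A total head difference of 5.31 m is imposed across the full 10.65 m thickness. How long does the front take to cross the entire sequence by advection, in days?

144

With flow normal to the layers, continuity requires the same specific discharge q through every layer.
Σ(b_i/K_i) = 8.72/1630 + 1.93/0.00678 = 284.7 d.
q = Δh / Σ(b_i/K_i) = 5.31 / 284.7 = 0.01865 m/day.
In each layer the seepage velocity is v_i = q/n_i, so the layer transit time is t_i = b_i·n_i / q:
  layer 1 (clean gravel): t_1 = 8.72 × 0.29 / 0.01865 = 135.6 d
  layer 2 (sandy clay): t_2 = 1.93 × 0.08 / 0.01865 = 8.277 d
Total t = Σ t_i = 143.8 days.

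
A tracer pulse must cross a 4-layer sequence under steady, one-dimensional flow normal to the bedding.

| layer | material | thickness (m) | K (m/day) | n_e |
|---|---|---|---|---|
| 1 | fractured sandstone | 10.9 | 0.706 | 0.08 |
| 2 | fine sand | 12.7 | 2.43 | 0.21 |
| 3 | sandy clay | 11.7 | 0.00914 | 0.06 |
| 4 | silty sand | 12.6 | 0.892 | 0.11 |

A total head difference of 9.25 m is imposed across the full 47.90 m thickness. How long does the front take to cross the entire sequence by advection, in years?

With flow normal to the layers, continuity requires the same specific discharge q through every layer.
Σ(b_i/K_i) = 10.9/0.706 + 12.7/2.43 + 11.7/0.00914 + 12.6/0.892 = 1315 d.
q = Δh / Σ(b_i/K_i) = 9.25 / 1315 = 0.007035 m/day.
In each layer the seepage velocity is v_i = q/n_i, so the layer transit time is t_i = b_i·n_i / q:
  layer 1 (fractured sandstone): t_1 = 10.9 × 0.08 / 0.007035 = 124.0 d
  layer 2 (fine sand): t_2 = 12.7 × 0.21 / 0.007035 = 379.1 d
  layer 3 (sandy clay): t_3 = 11.7 × 0.06 / 0.007035 = 99.79 d
  layer 4 (silty sand): t_4 = 12.6 × 0.11 / 0.007035 = 197.0 d
Total t = Σ t_i = 799.9 days = 2.190 years.

2.19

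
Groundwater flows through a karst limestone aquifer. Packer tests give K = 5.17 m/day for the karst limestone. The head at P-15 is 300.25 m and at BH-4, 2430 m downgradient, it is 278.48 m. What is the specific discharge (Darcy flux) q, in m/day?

0.0463

Hydraulic gradient i = (300.25 − 278.48) / 2430 = 21.77 / 2430 = 0.008959.
Specific discharge q = K · i = 5.170 × 0.008959 = 0.04632 m/day.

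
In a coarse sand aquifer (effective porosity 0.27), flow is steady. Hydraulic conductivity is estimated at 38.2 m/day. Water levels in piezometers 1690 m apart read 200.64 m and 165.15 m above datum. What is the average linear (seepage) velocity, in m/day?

2.97

Hydraulic gradient i = (200.64 − 165.15) / 1690 = 35.49 / 1690 = 0.02100.
Darcy flux q = K · i = 38.20 × 0.02100 = 0.8022 m/day.
Seepage velocity v = q / n_e = 0.8022 / 0.27 = 2.971 m/day.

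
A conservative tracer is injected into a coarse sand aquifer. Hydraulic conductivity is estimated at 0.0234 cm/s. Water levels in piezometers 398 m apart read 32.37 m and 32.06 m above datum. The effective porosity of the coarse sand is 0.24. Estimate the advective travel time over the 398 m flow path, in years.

Convert K: 0.0234 cm/s × 864 = 20.22 m/day.
Hydraulic gradient i = (32.37 − 32.06) / 398 = 0.31 / 398 = 0.0007789.
Darcy flux q = K · i = 20.22 × 0.0007789 = 0.01575 m/day.
Seepage velocity v = q / n_e = 0.01575 / 0.24 = 0.06561 m/day.
Travel time t = L / v = 398 / 0.06561 = 6066 days = 16.61 years.

16.6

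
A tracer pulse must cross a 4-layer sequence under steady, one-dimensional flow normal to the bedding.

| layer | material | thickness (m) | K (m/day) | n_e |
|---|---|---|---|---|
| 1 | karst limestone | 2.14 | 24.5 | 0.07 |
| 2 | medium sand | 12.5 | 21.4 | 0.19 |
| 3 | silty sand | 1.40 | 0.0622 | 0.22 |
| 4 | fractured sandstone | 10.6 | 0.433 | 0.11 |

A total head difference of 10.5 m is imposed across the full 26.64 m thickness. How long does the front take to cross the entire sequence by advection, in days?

With flow normal to the layers, continuity requires the same specific discharge q through every layer.
Σ(b_i/K_i) = 2.14/24.5 + 12.5/21.4 + 1.40/0.0622 + 10.6/0.433 = 47.66 d.
q = Δh / Σ(b_i/K_i) = 10.5 / 47.66 = 0.2203 m/day.
In each layer the seepage velocity is v_i = q/n_i, so the layer transit time is t_i = b_i·n_i / q:
  layer 1 (karst limestone): t_1 = 2.14 × 0.07 / 0.2203 = 0.6799 d
  layer 2 (medium sand): t_2 = 12.5 × 0.19 / 0.2203 = 10.78 d
  layer 3 (silty sand): t_3 = 1.40 × 0.22 / 0.2203 = 1.398 d
  layer 4 (fractured sandstone): t_4 = 10.6 × 0.11 / 0.2203 = 5.293 d
Total t = Σ t_i = 18.15 days.

18.2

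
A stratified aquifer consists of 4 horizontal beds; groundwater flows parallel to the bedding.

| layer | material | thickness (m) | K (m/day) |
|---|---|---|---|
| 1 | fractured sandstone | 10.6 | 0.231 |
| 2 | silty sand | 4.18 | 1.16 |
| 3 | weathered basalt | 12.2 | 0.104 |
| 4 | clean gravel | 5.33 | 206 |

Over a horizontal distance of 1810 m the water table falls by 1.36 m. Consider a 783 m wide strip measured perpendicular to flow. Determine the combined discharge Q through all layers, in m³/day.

651

Flow is parallel to layering, so each bed carries its own Darcy discharge and the transmissivities add.
Σ(K_i·b_i) = 0.231×10.6 + 1.16×4.18 + 0.104×12.2 + 206×5.33 = 1107 m²/day.
Hydraulic gradient i = Δh / L = 1.36 / 1810 = 0.0007514.
Q = Σ(K_i·b_i) · W · i = 1107 × 783 × 0.0007514 = 651.0 m³/day.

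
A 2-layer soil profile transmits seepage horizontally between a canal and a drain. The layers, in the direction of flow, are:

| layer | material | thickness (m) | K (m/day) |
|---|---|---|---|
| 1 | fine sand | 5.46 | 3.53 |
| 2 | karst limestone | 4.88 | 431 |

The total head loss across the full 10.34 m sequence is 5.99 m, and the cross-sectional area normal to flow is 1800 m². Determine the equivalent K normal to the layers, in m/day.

6.64

Flow is perpendicular to layering, so the layers act in series and the equivalent K is the thickness-weighted harmonic mean.
Total thickness L = 5.46 + 4.88 = 10.34 m.
Σ(b_i/K_i) = 5.46/3.53 + 4.88/431 = 1.558 d.
K_eq = L / Σ(b_i/K_i) = 10.34 / 1.558 = 6.636 m/day.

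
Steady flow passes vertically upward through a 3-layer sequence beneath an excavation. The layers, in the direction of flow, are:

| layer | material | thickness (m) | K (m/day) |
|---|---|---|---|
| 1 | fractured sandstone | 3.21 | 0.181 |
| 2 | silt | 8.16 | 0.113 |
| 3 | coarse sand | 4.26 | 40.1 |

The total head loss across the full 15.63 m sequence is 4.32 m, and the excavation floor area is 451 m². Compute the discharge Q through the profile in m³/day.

Flow is perpendicular to layering, so the layers act in series and the equivalent K is the thickness-weighted harmonic mean.
Total thickness L = 3.21 + 8.16 + 4.26 = 15.63 m.
Σ(b_i/K_i) = 3.21/0.181 + 8.16/0.113 + 4.26/40.1 = 90.05 d.
K_eq = L / Σ(b_i/K_i) = 15.63 / 90.05 = 0.1736 m/day.
Q = K_eq · A · (Δh/L) = 0.1736 × 451 × (4.32/15.63) = 21.64 m³/day.

21.6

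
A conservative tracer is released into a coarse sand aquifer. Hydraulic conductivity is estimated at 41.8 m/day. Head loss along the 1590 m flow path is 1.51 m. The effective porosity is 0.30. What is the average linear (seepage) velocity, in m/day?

Hydraulic gradient i = Δh / L = 1.51 / 1590 = 0.0009497.
Darcy flux q = K · i = 41.80 × 0.0009497 = 0.03970 m/day.
Seepage velocity v = q / n_e = 0.03970 / 0.30 = 0.1323 m/day.

0.132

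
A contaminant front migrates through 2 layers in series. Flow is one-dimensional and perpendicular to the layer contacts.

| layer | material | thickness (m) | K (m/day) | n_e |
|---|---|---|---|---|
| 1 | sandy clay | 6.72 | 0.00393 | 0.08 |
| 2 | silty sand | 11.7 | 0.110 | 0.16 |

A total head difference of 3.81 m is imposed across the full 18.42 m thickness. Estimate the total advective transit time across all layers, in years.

3.14

With flow normal to the layers, continuity requires the same specific discharge q through every layer.
Σ(b_i/K_i) = 6.72/0.00393 + 11.7/0.110 = 1816 d.
q = Δh / Σ(b_i/K_i) = 3.81 / 1816 = 0.002098 m/day.
In each layer the seepage velocity is v_i = q/n_i, so the layer transit time is t_i = b_i·n_i / q:
  layer 1 (sandy clay): t_1 = 6.72 × 0.08 / 0.002098 = 256.3 d
  layer 2 (silty sand): t_2 = 11.7 × 0.16 / 0.002098 = 892.4 d
Total t = Σ t_i = 1149 days = 3.145 years.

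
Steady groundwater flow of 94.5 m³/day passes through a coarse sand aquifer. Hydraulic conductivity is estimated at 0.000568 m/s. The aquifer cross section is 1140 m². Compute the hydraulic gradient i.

Convert K: 0.000568 m/s × 86400 = 49.08 m/day.
From Q = K·A·i, i = Q / (K·A) = 94.5 / (49.08 × 1140) = 0.001689.

0.00169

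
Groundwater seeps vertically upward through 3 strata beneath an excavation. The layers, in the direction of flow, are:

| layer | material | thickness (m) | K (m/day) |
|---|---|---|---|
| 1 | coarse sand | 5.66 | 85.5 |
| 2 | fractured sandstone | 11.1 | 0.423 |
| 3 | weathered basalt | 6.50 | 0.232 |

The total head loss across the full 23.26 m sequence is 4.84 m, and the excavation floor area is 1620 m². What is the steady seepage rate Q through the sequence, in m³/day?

144

Flow is perpendicular to layering, so the layers act in series and the equivalent K is the thickness-weighted harmonic mean.
Total thickness L = 5.66 + 11.1 + 6.50 = 23.26 m.
Σ(b_i/K_i) = 5.66/85.5 + 11.1/0.423 + 6.50/0.232 = 54.32 d.
K_eq = L / Σ(b_i/K_i) = 23.26 / 54.32 = 0.4282 m/day.
Q = K_eq · A · (Δh/L) = 0.4282 × 1620 × (4.84/23.26) = 144.3 m³/day.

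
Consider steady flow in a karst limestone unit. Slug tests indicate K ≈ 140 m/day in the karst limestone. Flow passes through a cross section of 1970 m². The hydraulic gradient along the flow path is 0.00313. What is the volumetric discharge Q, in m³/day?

863

Hydraulic gradient i = 0.00313.
Darcy's law: Q = K · A · i = 140.0 × 1970 × 0.003130 = 863.3 m³/day.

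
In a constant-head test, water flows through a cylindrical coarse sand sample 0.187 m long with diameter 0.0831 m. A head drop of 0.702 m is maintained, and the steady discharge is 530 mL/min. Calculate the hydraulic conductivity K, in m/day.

Cross-sectional area A = π·(d/2)² = π × (0.0831/2)² = 0.005424 m².
Convert discharge: 530 mL/min = 8.833e-06 m³/s.
Darcy's law rearranged: K = Q·L / (A·Δh) = 8.833e-06 × 0.187 / (0.005424 × 0.702) = 0.0004338 m/s = 37.48 m/day.

37.5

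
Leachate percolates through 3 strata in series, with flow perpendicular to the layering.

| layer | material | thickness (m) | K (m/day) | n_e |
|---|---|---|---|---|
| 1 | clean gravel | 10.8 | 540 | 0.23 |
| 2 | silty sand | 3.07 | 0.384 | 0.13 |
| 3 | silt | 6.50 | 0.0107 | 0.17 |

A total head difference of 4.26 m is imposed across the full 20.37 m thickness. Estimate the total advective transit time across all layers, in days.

576

With flow normal to the layers, continuity requires the same specific discharge q through every layer.
Σ(b_i/K_i) = 10.8/540 + 3.07/0.384 + 6.50/0.0107 = 615.5 d.
q = Δh / Σ(b_i/K_i) = 4.26 / 615.5 = 0.006921 m/day.
In each layer the seepage velocity is v_i = q/n_i, so the layer transit time is t_i = b_i·n_i / q:
  layer 1 (clean gravel): t_1 = 10.8 × 0.23 / 0.006921 = 358.9 d
  layer 2 (silty sand): t_2 = 3.07 × 0.13 / 0.006921 = 57.66 d
  layer 3 (silt): t_3 = 6.50 × 0.17 / 0.006921 = 159.7 d
Total t = Σ t_i = 576.2 days.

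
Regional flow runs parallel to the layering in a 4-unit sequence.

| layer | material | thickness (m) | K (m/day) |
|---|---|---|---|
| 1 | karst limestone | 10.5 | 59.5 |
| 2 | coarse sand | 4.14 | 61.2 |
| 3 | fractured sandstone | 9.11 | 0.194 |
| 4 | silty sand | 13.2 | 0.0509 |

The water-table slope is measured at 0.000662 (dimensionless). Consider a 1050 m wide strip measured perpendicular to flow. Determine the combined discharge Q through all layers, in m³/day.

612

Flow is parallel to layering, so each bed carries its own Darcy discharge and the transmissivities add.
Σ(K_i·b_i) = 59.5×10.5 + 61.2×4.14 + 0.194×9.11 + 0.0509×13.2 = 880.6 m²/day.
Hydraulic gradient i = 0.000662.
Q = Σ(K_i·b_i) · W · i = 880.6 × 1050 × 0.0006620 = 612.1 m³/day.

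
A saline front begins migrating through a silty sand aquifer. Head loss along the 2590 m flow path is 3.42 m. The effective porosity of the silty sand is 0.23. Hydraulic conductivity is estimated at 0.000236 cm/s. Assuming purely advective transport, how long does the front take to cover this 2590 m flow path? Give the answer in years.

Convert K: 0.000236 cm/s × 864 = 0.2039 m/day.
Hydraulic gradient i = Δh / L = 3.42 / 2590 = 0.001320.
Darcy flux q = K · i = 0.2039 × 0.001320 = 0.0002692 m/day.
Seepage velocity v = q / n_e = 0.0002692 / 0.23 = 0.001171 m/day.
Travel time t = L / v = 2590 / 0.001171 = 2.212e+06 days = 6057 years.

6060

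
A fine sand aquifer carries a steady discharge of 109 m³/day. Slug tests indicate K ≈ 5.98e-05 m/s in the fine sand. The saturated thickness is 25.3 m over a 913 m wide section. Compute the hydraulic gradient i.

0.000913

Convert K: 5.98e-05 m/s × 86400 = 5.167 m/day.
Cross-sectional area A = 913 × 25.3 = 23099 m².
From Q = K·A·i, i = Q / (K·A) = 109 / (5.167 × 23099) = 0.0009133.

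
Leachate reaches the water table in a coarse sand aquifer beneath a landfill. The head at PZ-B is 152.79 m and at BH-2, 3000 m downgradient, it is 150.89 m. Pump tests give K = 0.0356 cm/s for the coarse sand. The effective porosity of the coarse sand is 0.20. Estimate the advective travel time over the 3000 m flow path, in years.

84.3

Convert K: 0.0356 cm/s × 864 = 30.76 m/day.
Hydraulic gradient i = (152.79 − 150.89) / 3000 = 1.9 / 3000 = 0.0006333.
Darcy flux q = K · i = 30.76 × 0.0006333 = 0.01948 m/day.
Seepage velocity v = q / n_e = 0.01948 / 0.20 = 0.09740 m/day.
Travel time t = L / v = 3000 / 0.09740 = 30800 days = 84.33 years.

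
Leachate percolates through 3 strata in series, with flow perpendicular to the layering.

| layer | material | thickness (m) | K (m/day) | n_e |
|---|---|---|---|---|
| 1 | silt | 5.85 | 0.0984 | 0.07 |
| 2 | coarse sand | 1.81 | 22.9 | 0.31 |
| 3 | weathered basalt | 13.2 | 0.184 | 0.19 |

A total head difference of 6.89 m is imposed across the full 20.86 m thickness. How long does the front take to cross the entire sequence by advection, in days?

66.3

With flow normal to the layers, continuity requires the same specific discharge q through every layer.
Σ(b_i/K_i) = 5.85/0.0984 + 1.81/22.9 + 13.2/0.184 = 131.3 d.
q = Δh / Σ(b_i/K_i) = 6.89 / 131.3 = 0.05249 m/day.
In each layer the seepage velocity is v_i = q/n_i, so the layer transit time is t_i = b_i·n_i / q:
  layer 1 (silt): t_1 = 5.85 × 0.07 / 0.05249 = 7.802 d
  layer 2 (coarse sand): t_2 = 1.81 × 0.31 / 0.05249 = 10.69 d
  layer 3 (weathered basalt): t_3 = 13.2 × 0.19 / 0.05249 = 47.78 d
Total t = Σ t_i = 66.27 days.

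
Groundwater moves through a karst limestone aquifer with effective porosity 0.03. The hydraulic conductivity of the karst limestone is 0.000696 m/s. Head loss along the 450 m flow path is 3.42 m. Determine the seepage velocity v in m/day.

15.2

Convert K: 0.000696 m/s × 86400 = 60.13 m/day.
Hydraulic gradient i = Δh / L = 3.42 / 450 = 0.007600.
Darcy flux q = K · i = 60.13 × 0.007600 = 0.4570 m/day.
Seepage velocity v = q / n_e = 0.4570 / 0.03 = 15.23 m/day.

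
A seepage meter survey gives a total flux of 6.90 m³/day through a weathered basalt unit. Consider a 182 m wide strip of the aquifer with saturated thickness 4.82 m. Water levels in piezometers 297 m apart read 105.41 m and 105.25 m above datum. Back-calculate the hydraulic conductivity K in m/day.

Cross-sectional area A = 182 × 4.82 = 877.2 m².
Hydraulic gradient i = (105.41 − 105.25) / 297 = 0.16 / 297 = 0.0005387.
From Q = K·A·i, K = Q / (A·i) = 6.90 / (877.2 × 0.0005387) = 14.60 m/day.

14.6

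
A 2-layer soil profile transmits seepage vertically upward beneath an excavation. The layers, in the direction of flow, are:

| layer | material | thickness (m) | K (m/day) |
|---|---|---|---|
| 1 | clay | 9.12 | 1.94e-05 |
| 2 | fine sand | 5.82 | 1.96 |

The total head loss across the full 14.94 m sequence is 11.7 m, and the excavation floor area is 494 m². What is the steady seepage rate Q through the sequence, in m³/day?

Flow is perpendicular to layering, so the layers act in series and the equivalent K is the thickness-weighted harmonic mean.
Total thickness L = 9.12 + 5.82 = 14.94 m.
Σ(b_i/K_i) = 9.12/1.94e-05 + 5.82/1.96 = 4.701e+05 d.
K_eq = L / Σ(b_i/K_i) = 14.94 / 4.701e+05 = 3.178e-05 m/day.
Q = K_eq · A · (Δh/L) = 3.178e-05 × 494 × (11.7/14.94) = 0.01229 m³/day.

0.0123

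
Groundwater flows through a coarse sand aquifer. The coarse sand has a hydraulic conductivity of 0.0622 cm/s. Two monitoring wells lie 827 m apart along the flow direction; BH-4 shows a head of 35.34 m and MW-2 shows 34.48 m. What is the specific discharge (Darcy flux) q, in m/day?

Convert K: 0.0622 cm/s × 864 = 53.74 m/day.
Hydraulic gradient i = (35.34 − 34.48) / 827 = 0.86 / 827 = 0.001040.
Specific discharge q = K · i = 53.74 × 0.001040 = 0.05589 m/day.

0.0559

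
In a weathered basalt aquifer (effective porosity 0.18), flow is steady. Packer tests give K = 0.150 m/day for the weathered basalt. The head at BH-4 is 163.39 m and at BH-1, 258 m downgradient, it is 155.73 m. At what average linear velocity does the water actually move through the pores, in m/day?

0.0247

Hydraulic gradient i = (163.39 − 155.73) / 258 = 7.66 / 258 = 0.02969.
Darcy flux q = K · i = 0.1500 × 0.02969 = 0.004453 m/day.
Seepage velocity v = q / n_e = 0.004453 / 0.18 = 0.02474 m/day.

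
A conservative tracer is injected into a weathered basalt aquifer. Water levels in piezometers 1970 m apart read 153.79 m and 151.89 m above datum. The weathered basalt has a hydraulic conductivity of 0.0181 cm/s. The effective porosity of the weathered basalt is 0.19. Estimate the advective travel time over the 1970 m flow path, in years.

67.9

Convert K: 0.0181 cm/s × 864 = 15.64 m/day.
Hydraulic gradient i = (153.79 − 151.89) / 1970 = 1.9 / 1970 = 0.0009645.
Darcy flux q = K · i = 15.64 × 0.0009645 = 0.01508 m/day.
Seepage velocity v = q / n_e = 0.01508 / 0.19 = 0.07938 m/day.
Travel time t = L / v = 1970 / 0.07938 = 24816 days = 67.94 years.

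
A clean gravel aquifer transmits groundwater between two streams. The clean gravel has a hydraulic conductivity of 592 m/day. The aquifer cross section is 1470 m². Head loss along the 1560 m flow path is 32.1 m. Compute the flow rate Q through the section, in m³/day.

17900

Hydraulic gradient i = Δh / L = 32.1 / 1560 = 0.02058.
Darcy's law: Q = K · A · i = 592.0 × 1470 × 0.02058 = 17907 m³/day.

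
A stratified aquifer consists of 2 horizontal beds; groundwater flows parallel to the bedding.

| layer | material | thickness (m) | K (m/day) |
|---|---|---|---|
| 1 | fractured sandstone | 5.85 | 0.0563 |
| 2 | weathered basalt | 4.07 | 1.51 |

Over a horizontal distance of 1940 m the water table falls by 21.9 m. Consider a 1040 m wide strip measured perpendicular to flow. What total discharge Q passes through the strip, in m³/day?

Flow is parallel to layering, so each bed carries its own Darcy discharge and the transmissivities add.
Σ(K_i·b_i) = 0.0563×5.85 + 1.51×4.07 = 6.475 m²/day.
Hydraulic gradient i = Δh / L = 21.9 / 1940 = 0.01129.
Q = Σ(K_i·b_i) · W · i = 6.475 × 1040 × 0.01129 = 76.02 m³/day.

76.0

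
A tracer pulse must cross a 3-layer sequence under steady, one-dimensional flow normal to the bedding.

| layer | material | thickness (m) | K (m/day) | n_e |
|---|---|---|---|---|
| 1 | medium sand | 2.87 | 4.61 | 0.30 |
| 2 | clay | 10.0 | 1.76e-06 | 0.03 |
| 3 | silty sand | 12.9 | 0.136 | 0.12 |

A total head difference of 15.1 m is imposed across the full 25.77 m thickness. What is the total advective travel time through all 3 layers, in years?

2790

With flow normal to the layers, continuity requires the same specific discharge q through every layer.
Σ(b_i/K_i) = 2.87/4.61 + 10.0/1.76e-06 + 12.9/0.136 = 5.682e+06 d.
q = Δh / Σ(b_i/K_i) = 15.1 / 5.682e+06 = 2.658e-06 m/day.
In each layer the seepage velocity is v_i = q/n_i, so the layer transit time is t_i = b_i·n_i / q:
  layer 1 (medium sand): t_1 = 2.87 × 0.30 / 2.658e-06 = 3.240e+05 d
  layer 2 (clay): t_2 = 10.0 × 0.03 / 2.658e-06 = 1.129e+05 d
  layer 3 (silty sand): t_3 = 12.9 × 0.12 / 2.658e-06 = 5.825e+05 d
Total t = Σ t_i = 1.019e+06 days = 2791 years.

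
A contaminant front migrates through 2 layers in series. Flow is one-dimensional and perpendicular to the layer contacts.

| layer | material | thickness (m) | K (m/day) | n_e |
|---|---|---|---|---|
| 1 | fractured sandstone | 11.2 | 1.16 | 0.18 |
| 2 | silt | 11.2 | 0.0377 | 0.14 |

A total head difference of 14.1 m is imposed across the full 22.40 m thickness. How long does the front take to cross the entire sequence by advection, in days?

78.0

With flow normal to the layers, continuity requires the same specific discharge q through every layer.
Σ(b_i/K_i) = 11.2/1.16 + 11.2/0.0377 = 306.7 d.
q = Δh / Σ(b_i/K_i) = 14.1 / 306.7 = 0.04597 m/day.
In each layer the seepage velocity is v_i = q/n_i, so the layer transit time is t_i = b_i·n_i / q:
  layer 1 (fractured sandstone): t_1 = 11.2 × 0.18 / 0.04597 = 43.86 d
  layer 2 (silt): t_2 = 11.2 × 0.14 / 0.04597 = 34.11 d
Total t = Σ t_i = 77.97 days.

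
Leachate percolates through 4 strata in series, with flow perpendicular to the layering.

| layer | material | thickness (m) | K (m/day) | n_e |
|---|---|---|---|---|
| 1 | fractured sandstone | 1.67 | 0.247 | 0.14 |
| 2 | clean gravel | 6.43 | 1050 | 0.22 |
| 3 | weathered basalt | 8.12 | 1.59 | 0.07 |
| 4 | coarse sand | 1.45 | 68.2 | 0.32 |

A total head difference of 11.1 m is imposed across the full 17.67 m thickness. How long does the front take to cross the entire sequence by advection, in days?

With flow normal to the layers, continuity requires the same specific discharge q through every layer.
Σ(b_i/K_i) = 1.67/0.247 + 6.43/1050 + 8.12/1.59 + 1.45/68.2 = 11.90 d.
q = Δh / Σ(b_i/K_i) = 11.1 / 11.90 = 0.9331 m/day.
In each layer the seepage velocity is v_i = q/n_i, so the layer transit time is t_i = b_i·n_i / q:
  layer 1 (fractured sandstone): t_1 = 1.67 × 0.14 / 0.9331 = 0.2506 d
  layer 2 (clean gravel): t_2 = 6.43 × 0.22 / 0.9331 = 1.516 d
  layer 3 (weathered basalt): t_3 = 8.12 × 0.07 / 0.9331 = 0.6091 d
  layer 4 (coarse sand): t_4 = 1.45 × 0.32 / 0.9331 = 0.4973 d
Total t = Σ t_i = 2.873 days.

2.87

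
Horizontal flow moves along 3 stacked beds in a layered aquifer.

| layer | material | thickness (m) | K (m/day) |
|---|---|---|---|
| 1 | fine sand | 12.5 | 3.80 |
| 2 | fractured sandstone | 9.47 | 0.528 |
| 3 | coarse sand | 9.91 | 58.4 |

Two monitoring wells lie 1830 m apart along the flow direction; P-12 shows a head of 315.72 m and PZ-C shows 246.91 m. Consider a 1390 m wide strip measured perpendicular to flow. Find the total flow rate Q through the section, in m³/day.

Flow is parallel to layering, so each bed carries its own Darcy discharge and the transmissivities add.
Σ(K_i·b_i) = 3.80×12.5 + 0.528×9.47 + 58.4×9.91 = 631.2 m²/day.
Hydraulic gradient i = (315.72 − 246.91) / 1830 = 68.81 / 1830 = 0.03760.
Q = Σ(K_i·b_i) · W · i = 631.2 × 1390 × 0.03760 = 32992 m³/day.

33000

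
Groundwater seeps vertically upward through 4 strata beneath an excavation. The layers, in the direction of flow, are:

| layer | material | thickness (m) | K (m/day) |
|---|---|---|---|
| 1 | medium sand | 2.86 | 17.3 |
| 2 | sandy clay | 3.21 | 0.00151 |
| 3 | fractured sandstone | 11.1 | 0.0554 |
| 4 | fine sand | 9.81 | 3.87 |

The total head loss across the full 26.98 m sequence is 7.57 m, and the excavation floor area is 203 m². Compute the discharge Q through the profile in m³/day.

Flow is perpendicular to layering, so the layers act in series and the equivalent K is the thickness-weighted harmonic mean.
Total thickness L = 2.86 + 3.21 + 11.1 + 9.81 = 26.98 m.
Σ(b_i/K_i) = 2.86/17.3 + 3.21/0.00151 + 11.1/0.0554 + 9.81/3.87 = 2329 d.
K_eq = L / Σ(b_i/K_i) = 26.98 / 2329 = 0.01158 m/day.
Q = K_eq · A · (Δh/L) = 0.01158 × 203 × (7.57/26.98) = 0.6598 m³/day.

0.660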